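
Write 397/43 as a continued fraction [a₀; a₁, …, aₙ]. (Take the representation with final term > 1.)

397 = 9×43 + 10
43 = 4×10 + 3
10 = 3×3 + 1
3 = 3×1 + 0  (stop)
So 397/43 = [9; 4, 3, 3].

[9; 4, 3, 3]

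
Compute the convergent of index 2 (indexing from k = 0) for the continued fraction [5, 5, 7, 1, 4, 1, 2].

Using pₖ = aₖpₖ₋₁ + pₖ₋₂, qₖ = aₖqₖ₋₁ + qₖ₋₂ (with p₋₁=1, p₋₂=0, q₋₁=0, q₋₂=1):
  k=0: a=5, p=5, q=1
  k=1: a=5, p=26, q=5
  k=2: a=7, p=187, q=36

187/36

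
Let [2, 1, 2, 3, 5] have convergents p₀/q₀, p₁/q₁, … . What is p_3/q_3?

Using pₖ = aₖpₖ₋₁ + pₖ₋₂, qₖ = aₖqₖ₋₁ + qₖ₋₂ (with p₋₁=1, p₋₂=0, q₋₁=0, q₋₂=1):
  k=0: a=2, p=2, q=1
  k=1: a=1, p=3, q=1
  k=2: a=2, p=8, q=3
  k=3: a=3, p=27, q=10

27/10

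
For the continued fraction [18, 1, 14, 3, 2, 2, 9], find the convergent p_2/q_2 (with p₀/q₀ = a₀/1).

284/15

Using pₖ = aₖpₖ₋₁ + pₖ₋₂, qₖ = aₖqₖ₋₁ + qₖ₋₂ (with p₋₁=1, p₋₂=0, q₋₁=0, q₋₂=1):
  k=0: a=18, p=18, q=1
  k=1: a=1, p=19, q=1
  k=2: a=14, p=284, q=15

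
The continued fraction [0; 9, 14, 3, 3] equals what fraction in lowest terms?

143/1297

Using pₖ = aₖpₖ₋₁ + pₖ₋₂ and qₖ = aₖqₖ₋₁ + qₖ₋₂:
  k=0: a=0, p=0, q=1
  k=1: a=9, p=1, q=9
  k=2: a=14, p=14, q=127
  k=3: a=3, p=43, q=390
  k=4: a=3, p=143, q=1297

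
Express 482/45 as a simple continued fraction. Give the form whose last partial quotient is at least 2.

482 = 10·45 + 32
45 = 1·32 + 13
32 = 2·13 + 6
13 = 2·6 + 1
6 = 6·1 + 0  (stop)
So 482/45 = [10; 1, 2, 2, 6].

[10; 1, 2, 2, 6]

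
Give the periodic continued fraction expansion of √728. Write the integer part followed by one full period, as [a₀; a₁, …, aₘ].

[26; 1, 52]

a₀ = ⌊√728⌋ = 26.
With m₀=0, d₀=1 and mₖ₊₁ = dₖaₖ − mₖ, dₖ₊₁ = (n − mₖ₊₁²)/dₖ, aₖ₊₁ = ⌊(a₀+mₖ₊₁)/dₖ₊₁⌋:
  k=1: m=26, d=52, a=1
  k=2: m=26, d=1, a=52
d=1 and a=2a₀=52 at k=2, so the next step gives (m, d) = (26, 52) again — its k=1 value — and the period has length 2.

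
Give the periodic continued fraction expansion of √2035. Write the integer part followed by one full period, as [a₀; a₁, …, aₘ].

[45; 9, 90]

a₀ = ⌊√2035⌋ = 45.
With m₀=0, d₀=1 and mₖ₊₁ = dₖaₖ − mₖ, dₖ₊₁ = (n − mₖ₊₁²)/dₖ, aₖ₊₁ = ⌊(a₀+mₖ₊₁)/dₖ₊₁⌋:
  k=1: m=45, d=10, a=9
  k=2: m=45, d=1, a=90
d=1 and a=2a₀=90 at k=2, so the next step gives (m, d) = (45, 10) again — its k=1 value — and the period has length 2.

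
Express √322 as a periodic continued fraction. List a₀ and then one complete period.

[17; 1, 16, 1, 34]

a₀ = ⌊√322⌋ = 17.
With m₀=0, d₀=1 and mₖ₊₁ = dₖaₖ − mₖ, dₖ₊₁ = (n − mₖ₊₁²)/dₖ, aₖ₊₁ = ⌊(a₀+mₖ₊₁)/dₖ₊₁⌋:
  k=1: m=17, d=33, a=1
  k=2: m=16, d=2, a=16
  k=3: m=16, d=33, a=1
  k=4: m=17, d=1, a=34
d=1 and a=2a₀=34 at k=4, so the next step gives (m, d) = (17, 33) again — its k=1 value — and the period has length 4.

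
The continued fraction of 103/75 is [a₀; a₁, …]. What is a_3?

103 = 1·75 + 28   →  a_0 = 1
75 = 2·28 + 19   →  a_1 = 2
28 = 1·19 + 9   →  a_2 = 1
19 = 2·9 + 1   →  a_3 = 2

2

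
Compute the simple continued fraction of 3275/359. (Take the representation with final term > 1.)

3275 = 9×359 + 44
359 = 8×44 + 7
44 = 6×7 + 2
7 = 3×2 + 1
2 = 2×1 + 0  (stop)
So 3275/359 = [9; 8, 6, 3, 2].

[9; 8, 6, 3, 2]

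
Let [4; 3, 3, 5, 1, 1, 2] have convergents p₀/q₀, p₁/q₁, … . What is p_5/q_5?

Using pₖ = aₖpₖ₋₁ + pₖ₋₂, qₖ = aₖqₖ₋₁ + qₖ₋₂ (with p₋₁=1, p₋₂=0, q₋₁=0, q₋₂=1):
  k=0: a=4, p=4, q=1
  k=1: a=3, p=13, q=3
  k=2: a=3, p=43, q=10
  k=3: a=5, p=228, q=53
  k=4: a=1, p=271, q=63
  k=5: a=1, p=499, q=116

499/116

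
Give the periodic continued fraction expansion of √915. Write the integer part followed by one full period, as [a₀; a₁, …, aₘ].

a₀ = ⌊√915⌋ = 30.
With m₀=0, d₀=1 and mₖ₊₁ = dₖaₖ − mₖ, dₖ₊₁ = (n − mₖ₊₁²)/dₖ, aₖ₊₁ = ⌊(a₀+mₖ₊₁)/dₖ₊₁⌋:
  k=1: m=30, d=15, a=4
  k=2: m=30, d=1, a=60
d=1 and a=2a₀=60 at k=2, so the next step gives (m, d) = (30, 15) again — its k=1 value — and the period has length 2.

[30; 4, 60]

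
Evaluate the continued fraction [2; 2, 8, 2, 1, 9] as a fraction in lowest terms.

1268/513

Using pₖ = aₖpₖ₋₁ + pₖ₋₂ and qₖ = aₖqₖ₋₁ + qₖ₋₂:
  k=0: a=2, p=2, q=1
  k=1: a=2, p=5, q=2
  k=2: a=8, p=42, q=17
  k=3: a=2, p=89, q=36
  k=4: a=1, p=131, q=53
  k=5: a=9, p=1268, q=513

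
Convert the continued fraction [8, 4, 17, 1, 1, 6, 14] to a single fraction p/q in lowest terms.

Using pₖ = aₖpₖ₋₁ + pₖ₋₂ and qₖ = aₖqₖ₋₁ + qₖ₋₂:
  k=0: a=8, p=8, q=1
  k=1: a=4, p=33, q=4
  k=2: a=17, p=569, q=69
  k=3: a=1, p=602, q=73
  k=4: a=1, p=1171, q=142
  k=5: a=6, p=7628, q=925
  k=6: a=14, p=107963, q=13092

107963/13092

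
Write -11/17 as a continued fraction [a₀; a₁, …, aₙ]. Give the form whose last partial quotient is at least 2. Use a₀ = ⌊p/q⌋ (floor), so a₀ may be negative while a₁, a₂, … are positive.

-11 = -1·17 + 6
17 = 2·6 + 5
6 = 1·5 + 1
5 = 5·1 + 0  (stop)
So -11/17 = [-1; 2, 1, 5].

[-1; 2, 1, 5]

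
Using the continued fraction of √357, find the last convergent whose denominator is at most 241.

√357 = [18; 1, 8, 2, 8, 1, 36, …] (period length 6).
Convergents:
  p_0/q_0 = 18/1
  p_1/q_1 = 19/1
  p_2/q_2 = 170/9
  p_3/q_3 = 359/19
  p_4/q_4 = 3042/161
  p_5/q_5 = 3401/180
  p_6/q_6 = 125478/6641
q_5 = 180 ≤ 241 < 6641 = q_6, so the answer is 3401/180.

3401/180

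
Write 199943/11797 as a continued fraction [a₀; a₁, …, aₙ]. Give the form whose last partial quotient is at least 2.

199943 = 16·11797 + 11191
11797 = 1·11191 + 606
11191 = 18·606 + 283
606 = 2·283 + 40
283 = 7·40 + 3
40 = 13·3 + 1
3 = 3·1 + 0  (stop)
So 199943/11797 = [16; 1, 18, 2, 7, 13, 3].

[16; 1, 18, 2, 7, 13, 3]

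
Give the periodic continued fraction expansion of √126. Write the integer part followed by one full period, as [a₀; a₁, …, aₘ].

a₀ = ⌊√126⌋ = 11.
With m₀=0, d₀=1 and mₖ₊₁ = dₖaₖ − mₖ, dₖ₊₁ = (n − mₖ₊₁²)/dₖ, aₖ₊₁ = ⌊(a₀+mₖ₊₁)/dₖ₊₁⌋:
  k=1: m=11, d=5, a=4
  k=2: m=9, d=9, a=2
  k=3: m=9, d=5, a=4
  k=4: m=11, d=1, a=22
d=1 and a=2a₀=22 at k=4, so the next step gives (m, d) = (11, 5) again — its k=1 value — and the period has length 4.

[11; 4, 2, 4, 22]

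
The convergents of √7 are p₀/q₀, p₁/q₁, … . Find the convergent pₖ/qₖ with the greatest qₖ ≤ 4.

√7 = [2; 1, 1, 1, 4, …] (period length 4).
Convergents:
  p_0/q_0 = 2/1
  p_1/q_1 = 3/1
  p_2/q_2 = 5/2
  p_3/q_3 = 8/3
  p_4/q_4 = 37/14
q_3 = 3 ≤ 4 < 14 = q_4, so the answer is 8/3.

8/3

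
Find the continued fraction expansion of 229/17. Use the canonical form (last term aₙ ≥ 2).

229 = 13×17 + 8
17 = 2×8 + 1
8 = 8×1 + 0  (stop)
So 229/17 = [13; 2, 8].

[13; 2, 8]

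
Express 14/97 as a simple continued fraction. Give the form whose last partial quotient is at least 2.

[0; 6, 1, 13]

14 = 0·97 + 14
97 = 6·14 + 13
14 = 1·13 + 1
13 = 13·1 + 0  (stop)
So 14/97 = [0; 6, 1, 13].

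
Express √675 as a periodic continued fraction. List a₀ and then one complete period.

[25; 1, 50]

a₀ = ⌊√675⌋ = 25.
With m₀=0, d₀=1 and mₖ₊₁ = dₖaₖ − mₖ, dₖ₊₁ = (n − mₖ₊₁²)/dₖ, aₖ₊₁ = ⌊(a₀+mₖ₊₁)/dₖ₊₁⌋:
  k=1: m=25, d=50, a=1
  k=2: m=25, d=1, a=50
d=1 and a=2a₀=50 at k=2, so the next step gives (m, d) = (25, 50) again — its k=1 value — and the period has length 2.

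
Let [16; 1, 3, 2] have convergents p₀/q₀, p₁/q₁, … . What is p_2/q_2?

67/4

Using pₖ = aₖpₖ₋₁ + pₖ₋₂, qₖ = aₖqₖ₋₁ + qₖ₋₂ (with p₋₁=1, p₋₂=0, q₋₁=0, q₋₂=1):
  k=0: a=16, p=16, q=1
  k=1: a=1, p=17, q=1
  k=2: a=3, p=67, q=4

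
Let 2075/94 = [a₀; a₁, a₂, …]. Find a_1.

2075 = 22·94 + 7   →  a_0 = 22
94 = 13·7 + 3   →  a_1 = 13

13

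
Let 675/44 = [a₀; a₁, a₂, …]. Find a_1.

675 = 15·44 + 15   →  a_0 = 15
44 = 2·15 + 14   →  a_1 = 2

2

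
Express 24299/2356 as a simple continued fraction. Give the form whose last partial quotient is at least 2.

24299 = 10·2356 + 739
2356 = 3·739 + 139
739 = 5·139 + 44
139 = 3·44 + 7
44 = 6·7 + 2
7 = 3·2 + 1
2 = 2·1 + 0  (stop)
So 24299/2356 = [10; 3, 5, 3, 6, 3, 2].

[10; 3, 5, 3, 6, 3, 2]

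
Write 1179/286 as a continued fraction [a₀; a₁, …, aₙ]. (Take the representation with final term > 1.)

[4; 8, 5, 1, 5]

1179 = 4*286 + 35
286 = 8*35 + 6
35 = 5*6 + 5
6 = 1*5 + 1
5 = 5*1 + 0  (stop)
So 1179/286 = [4; 8, 5, 1, 5].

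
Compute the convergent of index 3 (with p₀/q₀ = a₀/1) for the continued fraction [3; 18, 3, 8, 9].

1399/458

Using pₖ = aₖpₖ₋₁ + pₖ₋₂, qₖ = aₖqₖ₋₁ + qₖ₋₂ (with p₋₁=1, p₋₂=0, q₋₁=0, q₋₂=1):
  k=0: a=3, p=3, q=1
  k=1: a=18, p=55, q=18
  k=2: a=3, p=168, q=55
  k=3: a=8, p=1399, q=458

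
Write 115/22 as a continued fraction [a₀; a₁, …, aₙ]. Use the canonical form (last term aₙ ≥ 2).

[5; 4, 2, 2]

115 = 5·22 + 5
22 = 4·5 + 2
5 = 2·2 + 1
2 = 2·1 + 0  (stop)
So 115/22 = [5; 4, 2, 2].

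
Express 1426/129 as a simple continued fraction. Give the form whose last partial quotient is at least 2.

1426 = 11·129 + 7
129 = 18·7 + 3
7 = 2·3 + 1
3 = 3·1 + 0  (stop)
So 1426/129 = [11; 18, 2, 3].

[11; 18, 2, 3]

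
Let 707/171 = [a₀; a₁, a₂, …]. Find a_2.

707 = 4·171 + 23   →  a_0 = 4
171 = 7·23 + 10   →  a_1 = 7
23 = 2·10 + 3   →  a_2 = 2

2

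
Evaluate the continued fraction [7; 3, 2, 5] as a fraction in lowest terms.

277/38

Using pₖ = aₖpₖ₋₁ + pₖ₋₂ and qₖ = aₖqₖ₋₁ + qₖ₋₂:
  k=0: a=7, p=7, q=1
  k=1: a=3, p=22, q=3
  k=2: a=2, p=51, q=7
  k=3: a=5, p=277, q=38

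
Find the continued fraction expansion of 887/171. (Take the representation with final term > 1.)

[5; 5, 2, 1, 10]

887 = 5*171 + 32
171 = 5*32 + 11
32 = 2*11 + 10
11 = 1*10 + 1
10 = 10*1 + 0  (stop)
So 887/171 = [5; 5, 2, 1, 10].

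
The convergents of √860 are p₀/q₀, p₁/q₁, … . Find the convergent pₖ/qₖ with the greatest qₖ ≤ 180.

√860 = [29; 3, 14, 3, 58, …] (period length 4).
Convergents:
  p_0/q_0 = 29/1
  p_1/q_1 = 88/3
  p_2/q_2 = 1261/43
  p_3/q_3 = 3871/132
  p_4/q_4 = 225779/7699
q_3 = 132 ≤ 180 < 7699 = q_4, so the answer is 3871/132.

3871/132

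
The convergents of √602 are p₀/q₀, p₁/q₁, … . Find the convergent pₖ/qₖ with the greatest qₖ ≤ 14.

319/13

√602 = [24; 1, 1, 6, 1, 1, 48, …] (period length 6).
Convergents:
  p_0/q_0 = 24/1
  p_1/q_1 = 25/1
  p_2/q_2 = 49/2
  p_3/q_3 = 319/13
  p_4/q_4 = 368/15
q_3 = 13 ≤ 14 < 15 = q_4, so the answer is 319/13.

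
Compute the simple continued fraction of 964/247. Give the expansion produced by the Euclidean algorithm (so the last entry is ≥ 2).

[3; 1, 9, 3, 2, 3]

964 = 3*247 + 223
247 = 1*223 + 24
223 = 9*24 + 7
24 = 3*7 + 3
7 = 2*3 + 1
3 = 3*1 + 0  (stop)
So 964/247 = [3; 1, 9, 3, 2, 3].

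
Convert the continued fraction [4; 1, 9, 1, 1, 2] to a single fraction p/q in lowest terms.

Using pₖ = aₖpₖ₋₁ + pₖ₋₂ and qₖ = aₖqₖ₋₁ + qₖ₋₂:
  k=0: a=4, p=4, q=1
  k=1: a=1, p=5, q=1
  k=2: a=9, p=49, q=10
  k=3: a=1, p=54, q=11
  k=4: a=1, p=103, q=21
  k=5: a=2, p=260, q=53

260/53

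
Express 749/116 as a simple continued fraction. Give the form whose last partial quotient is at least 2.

749 = 6×116 + 53
116 = 2×53 + 10
53 = 5×10 + 3
10 = 3×3 + 1
3 = 3×1 + 0  (stop)
So 749/116 = [6; 2, 5, 3, 3].

[6; 2, 5, 3, 3]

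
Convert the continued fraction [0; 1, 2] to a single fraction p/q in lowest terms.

Using pₖ = aₖpₖ₋₁ + pₖ₋₂ and qₖ = aₖqₖ₋₁ + qₖ₋₂:
  k=0: a=0, p=0, q=1
  k=1: a=1, p=1, q=1
  k=2: a=2, p=2, q=3

2/3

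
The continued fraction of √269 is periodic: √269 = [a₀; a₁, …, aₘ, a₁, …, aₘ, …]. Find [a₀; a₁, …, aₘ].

[16; 2, 2, 32]

a₀ = ⌊√269⌋ = 16.
With m₀=0, d₀=1 and mₖ₊₁ = dₖaₖ − mₖ, dₖ₊₁ = (n − mₖ₊₁²)/dₖ, aₖ₊₁ = ⌊(a₀+mₖ₊₁)/dₖ₊₁⌋:
  k=1: m=16, d=13, a=2
  k=2: m=10, d=13, a=2
  k=3: m=16, d=1, a=32
d=1 and a=2a₀=32 at k=3, so the next step gives (m, d) = (16, 13) again — its k=1 value — and the period has length 3.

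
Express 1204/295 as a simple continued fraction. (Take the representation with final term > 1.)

1204 = 4·295 + 24
295 = 12·24 + 7
24 = 3·7 + 3
7 = 2·3 + 1
3 = 3·1 + 0  (stop)
So 1204/295 = [4; 12, 3, 2, 3].

[4; 12, 3, 2, 3]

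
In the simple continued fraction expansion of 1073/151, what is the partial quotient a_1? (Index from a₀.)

9

1073 = 7·151 + 16   →  a_0 = 7
151 = 9·16 + 7   →  a_1 = 9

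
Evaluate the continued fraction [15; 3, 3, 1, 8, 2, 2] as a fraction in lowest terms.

Fold from the inside: start with 2/1.
  2 + 1/2 = 5/2
  8 + 2/5 = 42/5
  1 + 5/42 = 47/42
  3 + 42/47 = 183/47
  3 + 47/183 = 596/183
  15 + 183/596 = 9123/596

9123/596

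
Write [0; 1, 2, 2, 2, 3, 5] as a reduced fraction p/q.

217/307

Fold from the inside: start with 5/1.
  3 + 1/5 = 16/5
  2 + 5/16 = 37/16
  2 + 16/37 = 90/37
  2 + 37/90 = 217/90
  1 + 90/217 = 307/217
  0 + 217/307 = 217/307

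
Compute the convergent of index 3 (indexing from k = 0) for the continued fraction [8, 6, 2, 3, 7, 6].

Using pₖ = aₖpₖ₋₁ + pₖ₋₂, qₖ = aₖqₖ₋₁ + qₖ₋₂ (with p₋₁=1, p₋₂=0, q₋₁=0, q₋₂=1):
  k=0: a=8, p=8, q=1
  k=1: a=6, p=49, q=6
  k=2: a=2, p=106, q=13
  k=3: a=3, p=367, q=45

367/45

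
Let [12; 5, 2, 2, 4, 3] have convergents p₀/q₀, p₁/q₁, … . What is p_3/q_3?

Using pₖ = aₖpₖ₋₁ + pₖ₋₂, qₖ = aₖqₖ₋₁ + qₖ₋₂ (with p₋₁=1, p₋₂=0, q₋₁=0, q₋₂=1):
  k=0: a=12, p=12, q=1
  k=1: a=5, p=61, q=5
  k=2: a=2, p=134, q=11
  k=3: a=2, p=329, q=27

329/27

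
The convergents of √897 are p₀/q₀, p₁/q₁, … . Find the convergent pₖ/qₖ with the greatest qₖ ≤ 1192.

35311/1179

√897 = [29; 1, 18, 1, 58, …] (period length 4).
Convergents:
  p_0/q_0 = 29/1
  p_1/q_1 = 30/1
  p_2/q_2 = 569/19
  p_3/q_3 = 599/20
  p_4/q_4 = 35311/1179
  p_5/q_5 = 35910/1199
q_4 = 1179 ≤ 1192 < 1199 = q_5, so the answer is 35311/1179.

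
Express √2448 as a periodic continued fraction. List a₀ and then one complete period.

a₀ = ⌊√2448⌋ = 49.
With m₀=0, d₀=1 and mₖ₊₁ = dₖaₖ − mₖ, dₖ₊₁ = (n − mₖ₊₁²)/dₖ, aₖ₊₁ = ⌊(a₀+mₖ₊₁)/dₖ₊₁⌋:
  k=1: m=49, d=47, a=2
  k=2: m=45, d=9, a=10
  k=3: m=45, d=47, a=2
  k=4: m=49, d=1, a=98
d=1 and a=2a₀=98 at k=4, so the next step gives (m, d) = (49, 47) again — its k=1 value — and the period has length 4.

[49; 2, 10, 2, 98]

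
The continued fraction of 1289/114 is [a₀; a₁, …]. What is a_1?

1289 = 11·114 + 35   →  a_0 = 11
114 = 3·35 + 9   →  a_1 = 3

3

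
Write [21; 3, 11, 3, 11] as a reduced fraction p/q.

Using pₖ = aₖpₖ₋₁ + pₖ₋₂ and qₖ = aₖqₖ₋₁ + qₖ₋₂:
  k=0: a=21, p=21, q=1
  k=1: a=3, p=64, q=3
  k=2: a=11, p=725, q=34
  k=3: a=3, p=2239, q=105
  k=4: a=11, p=25354, q=1189

25354/1189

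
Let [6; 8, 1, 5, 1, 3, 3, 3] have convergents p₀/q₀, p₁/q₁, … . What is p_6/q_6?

4762/779

Using pₖ = aₖpₖ₋₁ + pₖ₋₂, qₖ = aₖqₖ₋₁ + qₖ₋₂ (with p₋₁=1, p₋₂=0, q₋₁=0, q₋₂=1):
  k=0: a=6, p=6, q=1
  k=1: a=8, p=49, q=8
  k=2: a=1, p=55, q=9
  k=3: a=5, p=324, q=53
  k=4: a=1, p=379, q=62
  k=5: a=3, p=1461, q=239
  k=6: a=3, p=4762, q=779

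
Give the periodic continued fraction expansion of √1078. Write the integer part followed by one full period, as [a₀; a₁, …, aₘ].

a₀ = ⌊√1078⌋ = 32.
With m₀=0, d₀=1 and mₖ₊₁ = dₖaₖ − mₖ, dₖ₊₁ = (n − mₖ₊₁²)/dₖ, aₖ₊₁ = ⌊(a₀+mₖ₊₁)/dₖ₊₁⌋:
  k=1: m=32, d=54, a=1
  k=2: m=22, d=11, a=4
  k=3: m=22, d=54, a=1
  k=4: m=32, d=1, a=64
d=1 and a=2a₀=64 at k=4, so the next step gives (m, d) = (32, 54) again — its k=1 value — and the period has length 4.

[32; 1, 4, 1, 64]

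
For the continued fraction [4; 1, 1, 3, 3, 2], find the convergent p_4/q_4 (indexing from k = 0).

Using pₖ = aₖpₖ₋₁ + pₖ₋₂, qₖ = aₖqₖ₋₁ + qₖ₋₂ (with p₋₁=1, p₋₂=0, q₋₁=0, q₋₂=1):
  k=0: a=4, p=4, q=1
  k=1: a=1, p=5, q=1
  k=2: a=1, p=9, q=2
  k=3: a=3, p=32, q=7
  k=4: a=3, p=105, q=23

105/23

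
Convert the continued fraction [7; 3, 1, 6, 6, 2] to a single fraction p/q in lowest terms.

2606/359

Using pₖ = aₖpₖ₋₁ + pₖ₋₂ and qₖ = aₖqₖ₋₁ + qₖ₋₂:
  k=0: a=7, p=7, q=1
  k=1: a=3, p=22, q=3
  k=2: a=1, p=29, q=4
  k=3: a=6, p=196, q=27
  k=4: a=6, p=1205, q=166
  k=5: a=2, p=2606, q=359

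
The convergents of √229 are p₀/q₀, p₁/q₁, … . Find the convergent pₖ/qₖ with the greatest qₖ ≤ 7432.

51527/3405

√229 = [15; 7, 1, 1, 7, 30, …] (period length 5).
Convergents:
  p_0/q_0 = 15/1
  p_1/q_1 = 106/7
  p_2/q_2 = 121/8
  p_3/q_3 = 227/15
  p_4/q_4 = 1710/113
  p_5/q_5 = 51527/3405
  p_6/q_6 = 362399/23948
q_5 = 3405 ≤ 7432 < 23948 = q_6, so the answer is 51527/3405.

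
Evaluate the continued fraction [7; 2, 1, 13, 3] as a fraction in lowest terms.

Fold from the inside: start with 3/1.
  13 + 1/3 = 40/3
  1 + 3/40 = 43/40
  2 + 40/43 = 126/43
  7 + 43/126 = 925/126

925/126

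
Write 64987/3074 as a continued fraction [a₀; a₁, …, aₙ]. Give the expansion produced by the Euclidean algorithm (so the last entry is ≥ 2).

64987 = 21·3074 + 433
3074 = 7·433 + 43
433 = 10·43 + 3
43 = 14·3 + 1
3 = 3·1 + 0  (stop)
So 64987/3074 = [21; 7, 10, 14, 3].

[21; 7, 10, 14, 3]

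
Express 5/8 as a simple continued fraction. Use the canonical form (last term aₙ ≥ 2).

[0; 1, 1, 1, 2]

5 = 0·8 + 5
8 = 1·5 + 3
5 = 1·3 + 2
3 = 1·2 + 1
2 = 2·1 + 0  (stop)
So 5/8 = [0; 1, 1, 1, 2].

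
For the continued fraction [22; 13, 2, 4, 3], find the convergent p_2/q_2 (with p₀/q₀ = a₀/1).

596/27

Using pₖ = aₖpₖ₋₁ + pₖ₋₂, qₖ = aₖqₖ₋₁ + qₖ₋₂ (with p₋₁=1, p₋₂=0, q₋₁=0, q₋₂=1):
  k=0: a=22, p=22, q=1
  k=1: a=13, p=287, q=13
  k=2: a=2, p=596, q=27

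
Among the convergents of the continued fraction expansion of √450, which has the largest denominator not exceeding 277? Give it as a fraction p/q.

√450 = [21; 4, 1, 2, 4, 2, 1, 4, 42, …] (period length 8).
Convergents:
  p_0/q_0 = 21/1
  p_1/q_1 = 85/4
  p_2/q_2 = 106/5
  p_3/q_3 = 297/14
  p_4/q_4 = 1294/61
  p_5/q_5 = 2885/136
  p_6/q_6 = 4179/197
  p_7/q_7 = 19601/924
q_6 = 197 ≤ 277 < 924 = q_7, so the answer is 4179/197.

4179/197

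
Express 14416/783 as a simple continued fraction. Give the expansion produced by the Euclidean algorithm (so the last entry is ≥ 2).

[18; 2, 2, 3, 6, 3, 2]

14416 = 18·783 + 322
783 = 2·322 + 139
322 = 2·139 + 44
139 = 3·44 + 7
44 = 6·7 + 2
7 = 3·2 + 1
2 = 2·1 + 0  (stop)
So 14416/783 = [18; 2, 2, 3, 6, 3, 2].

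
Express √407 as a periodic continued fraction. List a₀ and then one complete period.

a₀ = ⌊√407⌋ = 20.
With m₀=0, d₀=1 and mₖ₊₁ = dₖaₖ − mₖ, dₖ₊₁ = (n − mₖ₊₁²)/dₖ, aₖ₊₁ = ⌊(a₀+mₖ₊₁)/dₖ₊₁⌋:
  k=1: m=20, d=7, a=5
  k=2: m=15, d=26, a=1
  k=3: m=11, d=11, a=2
  k=4: m=11, d=26, a=1
  k=5: m=15, d=7, a=5
  k=6: m=20, d=1, a=40
d=1 and a=2a₀=40 at k=6, so the next step gives (m, d) = (20, 7) again — its k=1 value — and the period has length 6.

[20; 5, 1, 2, 1, 5, 40]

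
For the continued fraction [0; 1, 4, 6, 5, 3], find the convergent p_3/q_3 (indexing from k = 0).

25/31

Using pₖ = aₖpₖ₋₁ + pₖ₋₂, qₖ = aₖqₖ₋₁ + qₖ₋₂ (with p₋₁=1, p₋₂=0, q₋₁=0, q₋₂=1):
  k=0: a=0, p=0, q=1
  k=1: a=1, p=1, q=1
  k=2: a=4, p=4, q=5
  k=3: a=6, p=25, q=31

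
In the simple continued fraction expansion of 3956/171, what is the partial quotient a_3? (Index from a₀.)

3

3956 = 23·171 + 23   →  a_0 = 23
171 = 7·23 + 10   →  a_1 = 7
23 = 2·10 + 3   →  a_2 = 2
10 = 3·3 + 1   →  a_3 = 3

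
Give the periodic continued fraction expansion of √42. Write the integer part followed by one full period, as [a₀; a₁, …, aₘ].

a₀ = ⌊√42⌋ = 6.
With m₀=0, d₀=1 and mₖ₊₁ = dₖaₖ − mₖ, dₖ₊₁ = (n − mₖ₊₁²)/dₖ, aₖ₊₁ = ⌊(a₀+mₖ₊₁)/dₖ₊₁⌋:
  k=1: m=6, d=6, a=2
  k=2: m=6, d=1, a=12
d=1 and a=2a₀=12 at k=2, so the next step gives (m, d) = (6, 6) again — its k=1 value — and the period has length 2.

[6; 2, 12]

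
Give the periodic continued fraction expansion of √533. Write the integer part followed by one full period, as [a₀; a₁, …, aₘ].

[23; 11, 1, 1, 11, 46]

a₀ = ⌊√533⌋ = 23.
With m₀=0, d₀=1 and mₖ₊₁ = dₖaₖ − mₖ, dₖ₊₁ = (n − mₖ₊₁²)/dₖ, aₖ₊₁ = ⌊(a₀+mₖ₊₁)/dₖ₊₁⌋:
  k=1: m=23, d=4, a=11
  k=2: m=21, d=23, a=1
  k=3: m=2, d=23, a=1
  k=4: m=21, d=4, a=11
  k=5: m=23, d=1, a=46
d=1 and a=2a₀=46 at k=5, so the next step gives (m, d) = (23, 4) again — its k=1 value — and the period has length 5.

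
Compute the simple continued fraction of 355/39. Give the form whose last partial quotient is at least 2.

355 = 9·39 + 4
39 = 9·4 + 3
4 = 1·3 + 1
3 = 3·1 + 0  (stop)
So 355/39 = [9; 9, 1, 3].

[9; 9, 1, 3]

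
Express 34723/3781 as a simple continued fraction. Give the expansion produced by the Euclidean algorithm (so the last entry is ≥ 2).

[9; 5, 2, 4, 3, 7, 1, 2]

34723 = 9·3781 + 694
3781 = 5·694 + 311
694 = 2·311 + 72
311 = 4·72 + 23
72 = 3·23 + 3
23 = 7·3 + 2
3 = 1·2 + 1
2 = 2·1 + 0  (stop)
So 34723/3781 = [9; 5, 2, 4, 3, 7, 1, 2].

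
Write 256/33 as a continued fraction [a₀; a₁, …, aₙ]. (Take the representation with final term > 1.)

256 = 7*33 + 25
33 = 1*25 + 8
25 = 3*8 + 1
8 = 8*1 + 0  (stop)
So 256/33 = [7; 1, 3, 8].

[7; 1, 3, 8]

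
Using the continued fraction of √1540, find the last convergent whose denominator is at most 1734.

√1540 = [39; 4, 8, 2, 8, 4, 78, …] (period length 6).
Convergents:
  p_0/q_0 = 39/1
  p_1/q_1 = 157/4
  p_2/q_2 = 1295/33
  p_3/q_3 = 2747/70
  p_4/q_4 = 23271/593
  p_5/q_5 = 95831/2442
q_4 = 593 ≤ 1734 < 2442 = q_5, so the answer is 23271/593.

23271/593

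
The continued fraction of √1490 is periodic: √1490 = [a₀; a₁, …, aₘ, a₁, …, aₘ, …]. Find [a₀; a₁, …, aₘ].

[38; 1, 1, 1, 1, 76]

a₀ = ⌊√1490⌋ = 38.
With m₀=0, d₀=1 and mₖ₊₁ = dₖaₖ − mₖ, dₖ₊₁ = (n − mₖ₊₁²)/dₖ, aₖ₊₁ = ⌊(a₀+mₖ₊₁)/dₖ₊₁⌋:
  k=1: m=38, d=46, a=1
  k=2: m=8, d=31, a=1
  k=3: m=23, d=31, a=1
  k=4: m=8, d=46, a=1
  k=5: m=38, d=1, a=76
d=1 and a=2a₀=76 at k=5, so the next step gives (m, d) = (38, 46) again — its k=1 value — and the period has length 5.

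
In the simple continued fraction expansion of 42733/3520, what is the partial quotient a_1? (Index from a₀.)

7

42733 = 12·3520 + 493   →  a_0 = 12
3520 = 7·493 + 69   →  a_1 = 7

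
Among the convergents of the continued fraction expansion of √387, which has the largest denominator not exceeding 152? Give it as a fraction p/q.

2341/119

√387 = [19; 1, 2, 19, 2, 1, 38, …] (period length 6).
Convergents:
  p_0/q_0 = 19/1
  p_1/q_1 = 20/1
  p_2/q_2 = 59/3
  p_3/q_3 = 1141/58
  p_4/q_4 = 2341/119
  p_5/q_5 = 3482/177
q_4 = 119 ≤ 152 < 177 = q_5, so the answer is 2341/119.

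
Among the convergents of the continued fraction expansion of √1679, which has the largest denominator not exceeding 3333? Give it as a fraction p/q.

√1679 = [40; 1, 39, 1, 80, …] (period length 4).
Convergents:
  p_0/q_0 = 40/1
  p_1/q_1 = 41/1
  p_2/q_2 = 1639/40
  p_3/q_3 = 1680/41
  p_4/q_4 = 136039/3320
  p_5/q_5 = 137719/3361
q_4 = 3320 ≤ 3333 < 3361 = q_5, so the answer is 136039/3320.

136039/3320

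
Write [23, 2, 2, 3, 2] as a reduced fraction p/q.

Fold from the inside: start with 2/1.
  3 + 1/2 = 7/2
  2 + 2/7 = 16/7
  2 + 7/16 = 39/16
  23 + 16/39 = 913/39

913/39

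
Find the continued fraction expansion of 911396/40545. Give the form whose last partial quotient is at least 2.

911396 = 22×40545 + 19406
40545 = 2×19406 + 1733
19406 = 11×1733 + 343
1733 = 5×343 + 18
343 = 19×18 + 1
18 = 18×1 + 0  (stop)
So 911396/40545 = [22; 2, 11, 5, 19, 18].

[22; 2, 11, 5, 19, 18]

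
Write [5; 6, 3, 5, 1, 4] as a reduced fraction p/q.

Fold from the inside: start with 4/1.
  1 + 1/4 = 5/4
  5 + 4/5 = 29/5
  3 + 5/29 = 92/29
  6 + 29/92 = 581/92
  5 + 92/581 = 2997/581

2997/581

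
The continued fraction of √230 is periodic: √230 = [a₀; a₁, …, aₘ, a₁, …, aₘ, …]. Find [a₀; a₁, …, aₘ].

a₀ = ⌊√230⌋ = 15.
With m₀=0, d₀=1 and mₖ₊₁ = dₖaₖ − mₖ, dₖ₊₁ = (n − mₖ₊₁²)/dₖ, aₖ₊₁ = ⌊(a₀+mₖ₊₁)/dₖ₊₁⌋:
  k=1: m=15, d=5, a=6
  k=2: m=15, d=1, a=30
d=1 and a=2a₀=30 at k=2, so the next step gives (m, d) = (15, 5) again — its k=1 value — and the period has length 2.

[15; 6, 30]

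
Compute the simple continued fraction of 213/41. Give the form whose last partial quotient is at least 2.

213 = 5*41 + 8
41 = 5*8 + 1
8 = 8*1 + 0  (stop)
So 213/41 = [5; 5, 8].

[5; 5, 8]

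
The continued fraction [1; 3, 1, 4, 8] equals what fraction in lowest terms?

Using pₖ = aₖpₖ₋₁ + pₖ₋₂ and qₖ = aₖqₖ₋₁ + qₖ₋₂:
  k=0: a=1, p=1, q=1
  k=1: a=3, p=4, q=3
  k=2: a=1, p=5, q=4
  k=3: a=4, p=24, q=19
  k=4: a=8, p=197, q=156

197/156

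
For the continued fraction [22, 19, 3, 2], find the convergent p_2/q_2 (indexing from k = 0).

1279/58

Using pₖ = aₖpₖ₋₁ + pₖ₋₂, qₖ = aₖqₖ₋₁ + qₖ₋₂ (with p₋₁=1, p₋₂=0, q₋₁=0, q₋₂=1):
  k=0: a=22, p=22, q=1
  k=1: a=19, p=419, q=19
  k=2: a=3, p=1279, q=58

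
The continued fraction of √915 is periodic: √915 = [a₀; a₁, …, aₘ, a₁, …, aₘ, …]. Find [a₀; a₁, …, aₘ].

[30; 4, 60]

a₀ = ⌊√915⌋ = 30.
With m₀=0, d₀=1 and mₖ₊₁ = dₖaₖ − mₖ, dₖ₊₁ = (n − mₖ₊₁²)/dₖ, aₖ₊₁ = ⌊(a₀+mₖ₊₁)/dₖ₊₁⌋:
  k=1: m=30, d=15, a=4
  k=2: m=30, d=1, a=60
d=1 and a=2a₀=60 at k=2, so the next step gives (m, d) = (30, 15) again — its k=1 value — and the period has length 2.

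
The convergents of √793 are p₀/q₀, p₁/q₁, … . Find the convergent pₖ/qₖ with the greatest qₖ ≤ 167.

√793 = [28; 6, 4, 6, 56, …] (period length 4).
Convergents:
  p_0/q_0 = 28/1
  p_1/q_1 = 169/6
  p_2/q_2 = 704/25
  p_3/q_3 = 4393/156
  p_4/q_4 = 246712/8761
q_3 = 156 ≤ 167 < 8761 = q_4, so the answer is 4393/156.

4393/156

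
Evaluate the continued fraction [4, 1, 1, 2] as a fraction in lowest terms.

23/5

Using pₖ = aₖpₖ₋₁ + pₖ₋₂ and qₖ = aₖqₖ₋₁ + qₖ₋₂:
  k=0: a=4, p=4, q=1
  k=1: a=1, p=5, q=1
  k=2: a=1, p=9, q=2
  k=3: a=2, p=23, q=5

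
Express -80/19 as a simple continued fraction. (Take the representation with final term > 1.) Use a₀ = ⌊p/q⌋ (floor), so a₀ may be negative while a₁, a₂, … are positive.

[-5; 1, 3, 1, 3]

-80 = -5·19 + 15
19 = 1·15 + 4
15 = 3·4 + 3
4 = 1·3 + 1
3 = 3·1 + 0  (stop)
So -80/19 = [-5; 1, 3, 1, 3].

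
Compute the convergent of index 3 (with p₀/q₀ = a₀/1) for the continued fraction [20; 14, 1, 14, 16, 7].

Using pₖ = aₖpₖ₋₁ + pₖ₋₂, qₖ = aₖqₖ₋₁ + qₖ₋₂ (with p₋₁=1, p₋₂=0, q₋₁=0, q₋₂=1):
  k=0: a=20, p=20, q=1
  k=1: a=14, p=281, q=14
  k=2: a=1, p=301, q=15
  k=3: a=14, p=4495, q=224

4495/224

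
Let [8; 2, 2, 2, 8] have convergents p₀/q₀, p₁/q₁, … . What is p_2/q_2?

Using pₖ = aₖpₖ₋₁ + pₖ₋₂, qₖ = aₖqₖ₋₁ + qₖ₋₂ (with p₋₁=1, p₋₂=0, q₋₁=0, q₋₂=1):
  k=0: a=8, p=8, q=1
  k=1: a=2, p=17, q=2
  k=2: a=2, p=42, q=5

42/5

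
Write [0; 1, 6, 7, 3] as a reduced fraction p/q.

135/157

Fold from the inside: start with 3/1.
  7 + 1/3 = 22/3
  6 + 3/22 = 135/22
  1 + 22/135 = 157/135
  0 + 135/157 = 135/157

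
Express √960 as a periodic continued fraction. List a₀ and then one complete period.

[30; 1, 60]

a₀ = ⌊√960⌋ = 30.
With m₀=0, d₀=1 and mₖ₊₁ = dₖaₖ − mₖ, dₖ₊₁ = (n − mₖ₊₁²)/dₖ, aₖ₊₁ = ⌊(a₀+mₖ₊₁)/dₖ₊₁⌋:
  k=1: m=30, d=60, a=1
  k=2: m=30, d=1, a=60
d=1 and a=2a₀=60 at k=2, so the next step gives (m, d) = (30, 60) again — its k=1 value — and the period has length 2.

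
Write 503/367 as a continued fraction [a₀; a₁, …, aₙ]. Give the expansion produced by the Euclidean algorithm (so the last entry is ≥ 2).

503 = 1*367 + 136
367 = 2*136 + 95
136 = 1*95 + 41
95 = 2*41 + 13
41 = 3*13 + 2
13 = 6*2 + 1
2 = 2*1 + 0  (stop)
So 503/367 = [1; 2, 1, 2, 3, 6, 2].

[1; 2, 1, 2, 3, 6, 2]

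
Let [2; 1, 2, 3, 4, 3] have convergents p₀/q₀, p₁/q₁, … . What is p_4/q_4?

116/43

Using pₖ = aₖpₖ₋₁ + pₖ₋₂, qₖ = aₖqₖ₋₁ + qₖ₋₂ (with p₋₁=1, p₋₂=0, q₋₁=0, q₋₂=1):
  k=0: a=2, p=2, q=1
  k=1: a=1, p=3, q=1
  k=2: a=2, p=8, q=3
  k=3: a=3, p=27, q=10
  k=4: a=4, p=116, q=43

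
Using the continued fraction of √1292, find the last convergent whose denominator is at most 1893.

√1292 = [35; 1, 16, 1, 70, …] (period length 4).
Convergents:
  p_0/q_0 = 35/1
  p_1/q_1 = 36/1
  p_2/q_2 = 611/17
  p_3/q_3 = 647/18
  p_4/q_4 = 45901/1277
  p_5/q_5 = 46548/1295
  p_6/q_6 = 790669/21997
q_5 = 1295 ≤ 1893 < 21997 = q_6, so the answer is 46548/1295.

46548/1295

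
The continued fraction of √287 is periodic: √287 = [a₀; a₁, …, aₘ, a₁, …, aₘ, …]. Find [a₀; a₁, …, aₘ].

[16; 1, 15, 1, 32]

a₀ = ⌊√287⌋ = 16.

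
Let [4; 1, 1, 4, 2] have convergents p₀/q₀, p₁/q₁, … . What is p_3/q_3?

Using pₖ = aₖpₖ₋₁ + pₖ₋₂, qₖ = aₖqₖ₋₁ + qₖ₋₂ (with p₋₁=1, p₋₂=0, q₋₁=0, q₋₂=1):
  k=0: a=4, p=4, q=1
  k=1: a=1, p=5, q=1
  k=2: a=1, p=9, q=2
  k=3: a=4, p=41, q=9

41/9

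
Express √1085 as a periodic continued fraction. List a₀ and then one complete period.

a₀ = ⌊√1085⌋ = 32.
With m₀=0, d₀=1 and mₖ₊₁ = dₖaₖ − mₖ, dₖ₊₁ = (n − mₖ₊₁²)/dₖ, aₖ₊₁ = ⌊(a₀+mₖ₊₁)/dₖ₊₁⌋:
  k=1: m=32, d=61, a=1
  k=2: m=29, d=4, a=15
  k=3: m=31, d=31, a=2
  k=4: m=31, d=4, a=15
  k=5: m=29, d=61, a=1
  k=6: m=32, d=1, a=64
d=1 and a=2a₀=64 at k=6, so the next step gives (m, d) = (32, 61) again — its k=1 value — and the period has length 6.

[32; 1, 15, 2, 15, 1, 64]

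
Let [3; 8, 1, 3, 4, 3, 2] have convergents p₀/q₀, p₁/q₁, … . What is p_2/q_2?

Using pₖ = aₖpₖ₋₁ + pₖ₋₂, qₖ = aₖqₖ₋₁ + qₖ₋₂ (with p₋₁=1, p₋₂=0, q₋₁=0, q₋₂=1):
  k=0: a=3, p=3, q=1
  k=1: a=8, p=25, q=8
  k=2: a=1, p=28, q=9

28/9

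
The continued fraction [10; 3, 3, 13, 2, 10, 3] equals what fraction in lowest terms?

92243/8955

Fold from the inside: start with 3/1.
  10 + 1/3 = 31/3
  2 + 3/31 = 65/31
  13 + 31/65 = 876/65
  3 + 65/876 = 2693/876
  3 + 876/2693 = 8955/2693
  10 + 2693/8955 = 92243/8955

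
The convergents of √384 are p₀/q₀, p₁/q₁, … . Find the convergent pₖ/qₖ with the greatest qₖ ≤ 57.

921/47

√384 = [19; 1, 1, 2, 9, 2, 1, 1, 38, …] (period length 8).
Convergents:
  p_0/q_0 = 19/1
  p_1/q_1 = 20/1
  p_2/q_2 = 39/2
  p_3/q_3 = 98/5
  p_4/q_4 = 921/47
  p_5/q_5 = 1940/99
q_4 = 47 ≤ 57 < 99 = q_5, so the answer is 921/47.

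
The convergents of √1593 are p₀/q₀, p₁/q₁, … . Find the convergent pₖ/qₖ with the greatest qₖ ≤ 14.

√1593 = [39; 1, 10, 2, 2, 2, 10, 1, 78, …] (period length 8).
Convergents:
  p_0/q_0 = 39/1
  p_1/q_1 = 40/1
  p_2/q_2 = 439/11
  p_3/q_3 = 918/23
q_2 = 11 ≤ 14 < 23 = q_3, so the answer is 439/11.

439/11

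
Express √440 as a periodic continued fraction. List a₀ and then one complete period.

[20; 1, 40]

a₀ = ⌊√440⌋ = 20.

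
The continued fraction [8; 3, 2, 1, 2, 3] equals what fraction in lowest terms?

Fold from the inside: start with 3/1.
  2 + 1/3 = 7/3
  1 + 3/7 = 10/7
  2 + 7/10 = 27/10
  3 + 10/27 = 91/27
  8 + 27/91 = 755/91

755/91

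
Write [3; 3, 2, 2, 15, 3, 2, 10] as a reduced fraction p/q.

Fold from the inside: start with 10/1.
  2 + 1/10 = 21/10
  3 + 10/21 = 73/21
  15 + 21/73 = 1116/73
  2 + 73/1116 = 2305/1116
  2 + 1116/2305 = 5726/2305
  3 + 2305/5726 = 19483/5726
  3 + 5726/19483 = 64175/19483

64175/19483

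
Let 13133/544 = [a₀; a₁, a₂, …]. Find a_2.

15

13133 = 24·544 + 77   →  a_0 = 24
544 = 7·77 + 5   →  a_1 = 7
77 = 15·5 + 2   →  a_2 = 15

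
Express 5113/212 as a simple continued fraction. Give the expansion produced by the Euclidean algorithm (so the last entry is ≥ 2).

5113 = 24·212 + 25
212 = 8·25 + 12
25 = 2·12 + 1
12 = 12·1 + 0  (stop)
So 5113/212 = [24; 8, 2, 12].

[24; 8, 2, 12]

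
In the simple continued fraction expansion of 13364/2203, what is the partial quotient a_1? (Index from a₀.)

13364 = 6·2203 + 146   →  a_0 = 6
2203 = 15·146 + 13   →  a_1 = 15

15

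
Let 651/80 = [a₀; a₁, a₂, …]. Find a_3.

1

651 = 8·80 + 11   →  a_0 = 8
80 = 7·11 + 3   →  a_1 = 7
11 = 3·3 + 2   →  a_2 = 3
3 = 1·2 + 1   →  a_3 = 1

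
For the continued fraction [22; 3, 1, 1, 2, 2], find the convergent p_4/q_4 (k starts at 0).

401/18

Using pₖ = aₖpₖ₋₁ + pₖ₋₂, qₖ = aₖqₖ₋₁ + qₖ₋₂ (with p₋₁=1, p₋₂=0, q₋₁=0, q₋₂=1):
  k=0: a=22, p=22, q=1
  k=1: a=3, p=67, q=3
  k=2: a=1, p=89, q=4
  k=3: a=1, p=156, q=7
  k=4: a=2, p=401, q=18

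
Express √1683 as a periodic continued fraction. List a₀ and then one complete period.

a₀ = ⌊√1683⌋ = 41.

[41; 41, 82]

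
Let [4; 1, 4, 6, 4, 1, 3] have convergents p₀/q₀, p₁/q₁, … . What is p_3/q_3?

Using pₖ = aₖpₖ₋₁ + pₖ₋₂, qₖ = aₖqₖ₋₁ + qₖ₋₂ (with p₋₁=1, p₋₂=0, q₋₁=0, q₋₂=1):
  k=0: a=4, p=4, q=1
  k=1: a=1, p=5, q=1
  k=2: a=4, p=24, q=5
  k=3: a=6, p=149, q=31

149/31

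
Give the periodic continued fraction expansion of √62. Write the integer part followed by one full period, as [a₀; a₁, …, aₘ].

a₀ = ⌊√62⌋ = 7.
With m₀=0, d₀=1 and mₖ₊₁ = dₖaₖ − mₖ, dₖ₊₁ = (n − mₖ₊₁²)/dₖ, aₖ₊₁ = ⌊(a₀+mₖ₊₁)/dₖ₊₁⌋:
  k=1: m=7, d=13, a=1
  k=2: m=6, d=2, a=6
  k=3: m=6, d=13, a=1
  k=4: m=7, d=1, a=14
d=1 and a=2a₀=14 at k=4, so the next step gives (m, d) = (7, 13) again — its k=1 value — and the period has length 4.

[7; 1, 6, 1, 14]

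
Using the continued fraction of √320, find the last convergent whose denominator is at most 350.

5778/323

√320 = [17; 1, 7, 1, 34, …] (period length 4).
Convergents:
  p_0/q_0 = 17/1
  p_1/q_1 = 18/1
  p_2/q_2 = 143/8
  p_3/q_3 = 161/9
  p_4/q_4 = 5617/314
  p_5/q_5 = 5778/323
  p_6/q_6 = 46063/2575
q_5 = 323 ≤ 350 < 2575 = q_6, so the answer is 5778/323.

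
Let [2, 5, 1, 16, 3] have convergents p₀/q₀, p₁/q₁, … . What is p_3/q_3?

Using pₖ = aₖpₖ₋₁ + pₖ₋₂, qₖ = aₖqₖ₋₁ + qₖ₋₂ (with p₋₁=1, p₋₂=0, q₋₁=0, q₋₂=1):
  k=0: a=2, p=2, q=1
  k=1: a=5, p=11, q=5
  k=2: a=1, p=13, q=6
  k=3: a=16, p=219, q=101

219/101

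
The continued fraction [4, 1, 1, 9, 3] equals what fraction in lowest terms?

Fold from the inside: start with 3/1.
  9 + 1/3 = 28/3
  1 + 3/28 = 31/28
  1 + 28/31 = 59/31
  4 + 31/59 = 267/59

267/59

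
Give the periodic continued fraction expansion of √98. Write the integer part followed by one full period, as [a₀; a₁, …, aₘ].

[9; 1, 8, 1, 18]

a₀ = ⌊√98⌋ = 9.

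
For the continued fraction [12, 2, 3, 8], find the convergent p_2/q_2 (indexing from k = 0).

87/7

Using pₖ = aₖpₖ₋₁ + pₖ₋₂, qₖ = aₖqₖ₋₁ + qₖ₋₂ (with p₋₁=1, p₋₂=0, q₋₁=0, q₋₂=1):
  k=0: a=12, p=12, q=1
  k=1: a=2, p=25, q=2
  k=2: a=3, p=87, q=7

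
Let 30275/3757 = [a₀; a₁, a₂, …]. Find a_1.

30275 = 8·3757 + 219   →  a_0 = 8
3757 = 17·219 + 34   →  a_1 = 17

17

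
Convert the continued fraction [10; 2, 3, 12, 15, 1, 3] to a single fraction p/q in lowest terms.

56803/5446

Fold from the inside: start with 3/1.
  1 + 1/3 = 4/3
  15 + 3/4 = 63/4
  12 + 4/63 = 760/63
  3 + 63/760 = 2343/760
  2 + 760/2343 = 5446/2343
  10 + 2343/5446 = 56803/5446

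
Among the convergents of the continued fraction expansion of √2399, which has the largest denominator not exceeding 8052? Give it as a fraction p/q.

√2399 = [48; 1, 47, 1, 96, …] (period length 4).
Convergents:
  p_0/q_0 = 48/1
  p_1/q_1 = 49/1
  p_2/q_2 = 2351/48
  p_3/q_3 = 2400/49
  p_4/q_4 = 232751/4752
  p_5/q_5 = 235151/4801
  p_6/q_6 = 11284848/230399
q_5 = 4801 ≤ 8052 < 230399 = q_6, so the answer is 235151/4801.

235151/4801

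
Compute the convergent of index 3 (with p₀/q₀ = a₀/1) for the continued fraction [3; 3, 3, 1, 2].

Using pₖ = aₖpₖ₋₁ + pₖ₋₂, qₖ = aₖqₖ₋₁ + qₖ₋₂ (with p₋₁=1, p₋₂=0, q₋₁=0, q₋₂=1):
  k=0: a=3, p=3, q=1
  k=1: a=3, p=10, q=3
  k=2: a=3, p=33, q=10
  k=3: a=1, p=43, q=13

43/13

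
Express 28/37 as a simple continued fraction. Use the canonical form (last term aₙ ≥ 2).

28 = 0*37 + 28
37 = 1*28 + 9
28 = 3*9 + 1
9 = 9*1 + 0  (stop)
So 28/37 = [0; 1, 3, 9].

[0; 1, 3, 9]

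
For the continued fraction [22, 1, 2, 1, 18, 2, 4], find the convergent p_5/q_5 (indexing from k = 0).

Using pₖ = aₖpₖ₋₁ + pₖ₋₂, qₖ = aₖqₖ₋₁ + qₖ₋₂ (with p₋₁=1, p₋₂=0, q₋₁=0, q₋₂=1):
  k=0: a=22, p=22, q=1
  k=1: a=1, p=23, q=1
  k=2: a=2, p=68, q=3
  k=3: a=1, p=91, q=4
  k=4: a=18, p=1706, q=75
  k=5: a=2, p=3503, q=154

3503/154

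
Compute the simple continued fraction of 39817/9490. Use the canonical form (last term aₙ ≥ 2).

39817 = 4×9490 + 1857
9490 = 5×1857 + 205
1857 = 9×205 + 12
205 = 17×12 + 1
12 = 12×1 + 0  (stop)
So 39817/9490 = [4; 5, 9, 17, 12].

[4; 5, 9, 17, 12]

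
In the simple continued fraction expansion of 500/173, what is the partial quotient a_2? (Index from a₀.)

500 = 2·173 + 154   →  a_0 = 2
173 = 1·154 + 19   →  a_1 = 1
154 = 8·19 + 2   →  a_2 = 8

8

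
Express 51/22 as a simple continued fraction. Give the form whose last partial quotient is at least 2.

51 = 2*22 + 7
22 = 3*7 + 1
7 = 7*1 + 0  (stop)
So 51/22 = [2; 3, 7].

[2; 3, 7]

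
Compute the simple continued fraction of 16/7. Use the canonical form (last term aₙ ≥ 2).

[2; 3, 2]

16 = 2·7 + 2
7 = 3·2 + 1
2 = 2·1 + 0  (stop)
So 16/7 = [2; 3, 2].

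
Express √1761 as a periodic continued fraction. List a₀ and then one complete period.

[41; 1, 26, 1, 82]

a₀ = ⌊√1761⌋ = 41.
With m₀=0, d₀=1 and mₖ₊₁ = dₖaₖ − mₖ, dₖ₊₁ = (n − mₖ₊₁²)/dₖ, aₖ₊₁ = ⌊(a₀+mₖ₊₁)/dₖ₊₁⌋:
  k=1: m=41, d=80, a=1
  k=2: m=39, d=3, a=26
  k=3: m=39, d=80, a=1
  k=4: m=41, d=1, a=82
d=1 and a=2a₀=82 at k=4, so the next step gives (m, d) = (41, 80) again — its k=1 value — and the period has length 4.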